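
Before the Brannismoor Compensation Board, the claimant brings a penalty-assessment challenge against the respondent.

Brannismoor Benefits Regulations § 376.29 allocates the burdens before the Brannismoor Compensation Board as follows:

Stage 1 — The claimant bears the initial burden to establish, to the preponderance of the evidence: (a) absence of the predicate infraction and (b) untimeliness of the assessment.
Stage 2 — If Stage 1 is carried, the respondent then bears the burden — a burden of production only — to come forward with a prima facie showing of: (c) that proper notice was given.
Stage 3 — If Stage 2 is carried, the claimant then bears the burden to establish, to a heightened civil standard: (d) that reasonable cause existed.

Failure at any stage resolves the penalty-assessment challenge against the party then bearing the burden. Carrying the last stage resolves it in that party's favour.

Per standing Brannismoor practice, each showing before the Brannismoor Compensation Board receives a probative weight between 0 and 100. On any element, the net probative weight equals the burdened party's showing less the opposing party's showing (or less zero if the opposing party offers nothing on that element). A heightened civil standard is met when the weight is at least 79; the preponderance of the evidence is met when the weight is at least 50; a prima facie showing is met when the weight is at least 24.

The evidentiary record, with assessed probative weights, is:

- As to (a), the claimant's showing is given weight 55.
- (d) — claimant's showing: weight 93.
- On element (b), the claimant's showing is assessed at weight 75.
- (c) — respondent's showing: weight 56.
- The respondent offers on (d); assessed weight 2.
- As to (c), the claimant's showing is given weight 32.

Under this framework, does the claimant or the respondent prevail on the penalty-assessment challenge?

claimant

Stage 1 — burden on claimant; standard: the preponderance of the evidence (weight is at least 50).
    (a): 55 ≥ 50 [met]
    (b): 75 ≥ 50 [met]
  Stage 1 is satisfied; the onus moves to the respondent.
Stage 2 — burden on respondent; standard: a prima facie showing (weight is at least 24).
    (c): 56 − 32 = 24 ≥ 24 [met]
  Stage 2 is satisfied; the onus moves to the claimant.
Stage 3 — burden on claimant; standard: a heightened civil standard (weight is at least 79).
    (d): 93 − 2 = 91 ≥ 79 [met]
  Stage 3 carried; the final stage is satisfied.
With every stage satisfied, the claimant prevails.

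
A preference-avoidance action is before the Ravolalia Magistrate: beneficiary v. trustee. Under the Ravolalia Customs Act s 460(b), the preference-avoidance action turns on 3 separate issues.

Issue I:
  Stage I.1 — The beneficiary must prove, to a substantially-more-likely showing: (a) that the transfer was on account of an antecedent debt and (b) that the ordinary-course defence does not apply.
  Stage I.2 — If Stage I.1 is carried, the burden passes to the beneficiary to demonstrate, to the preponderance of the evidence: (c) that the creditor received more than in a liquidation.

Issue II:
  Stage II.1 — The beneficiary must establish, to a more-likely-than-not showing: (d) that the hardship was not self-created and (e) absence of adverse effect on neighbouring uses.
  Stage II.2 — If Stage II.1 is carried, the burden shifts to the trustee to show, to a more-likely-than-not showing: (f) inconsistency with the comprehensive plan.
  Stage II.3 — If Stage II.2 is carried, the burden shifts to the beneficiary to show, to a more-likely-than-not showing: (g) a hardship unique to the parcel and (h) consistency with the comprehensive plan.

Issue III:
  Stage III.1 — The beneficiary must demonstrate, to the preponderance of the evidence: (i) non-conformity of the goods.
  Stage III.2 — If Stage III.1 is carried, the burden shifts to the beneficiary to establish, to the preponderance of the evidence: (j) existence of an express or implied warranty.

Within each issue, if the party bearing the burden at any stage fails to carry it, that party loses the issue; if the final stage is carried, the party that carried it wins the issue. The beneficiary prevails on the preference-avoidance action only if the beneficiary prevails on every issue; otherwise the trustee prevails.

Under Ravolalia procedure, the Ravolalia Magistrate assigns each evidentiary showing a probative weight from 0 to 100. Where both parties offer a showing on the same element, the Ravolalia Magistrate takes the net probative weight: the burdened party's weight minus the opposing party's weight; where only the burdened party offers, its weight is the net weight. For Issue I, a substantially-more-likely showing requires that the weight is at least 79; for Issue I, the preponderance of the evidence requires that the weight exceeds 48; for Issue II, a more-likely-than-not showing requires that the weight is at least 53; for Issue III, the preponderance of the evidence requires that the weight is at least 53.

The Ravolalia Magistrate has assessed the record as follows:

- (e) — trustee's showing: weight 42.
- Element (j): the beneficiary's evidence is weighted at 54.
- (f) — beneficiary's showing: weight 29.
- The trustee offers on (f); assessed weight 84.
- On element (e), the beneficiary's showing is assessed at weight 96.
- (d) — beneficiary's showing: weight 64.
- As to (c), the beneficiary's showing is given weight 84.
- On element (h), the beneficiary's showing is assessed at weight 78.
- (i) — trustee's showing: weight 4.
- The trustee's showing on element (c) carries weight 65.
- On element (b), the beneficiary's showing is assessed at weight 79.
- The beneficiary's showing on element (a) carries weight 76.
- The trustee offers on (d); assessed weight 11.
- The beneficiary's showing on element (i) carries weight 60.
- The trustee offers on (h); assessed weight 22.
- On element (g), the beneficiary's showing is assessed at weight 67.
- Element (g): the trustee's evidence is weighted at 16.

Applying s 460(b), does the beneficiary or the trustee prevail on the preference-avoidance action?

trustee

— Issue I —
At Stage I.1 the beneficiary must meet a substantially-more-likely showing (weight is at least 79): on (a) the weight is 76, < 79, so (a) does not meet the standard; on (b) the weight is 79, which does reach 79, so (b) meets the standard.
  Not every element is met, so the beneficiary fails to carry Stage I.1.
The analysis ends at Stage I.1; the trustee prevails on this issue.
— Issue II —
Stage II.1 — burden on beneficiary; standard: a more-likely-than-not showing (weight is at least 53).
    (d): 64 − 11 = 53 ≥ 53 [met]
    (e): 96 − 42 = 54 ≥ 53 [met]
  Stage II.1 carried; the burden shifts to the trustee.
Stage II.2 — burden on trustee; standard: a more-likely-than-not showing (weight is at least 53).
    (f): 84 − 29 = 55 ≥ 53 [met]
  All elements met. The burden passes to the beneficiary.
Stage II.3 — burden on beneficiary; standard: a more-likely-than-not showing (weight is at least 53).
    (g): 67 − 16 = 51 < 53 [not met]
    (h): 78 − 22 = 56 ≥ 53 [met]
  Stage II.3 not carried; the beneficiary fails its burden.
So the trustee prevails on this issue.
— Issue III —
Stage III.1 — burden on beneficiary; standard: the preponderance of the evidence (weight is at least 53).
    (i): 60 − 4 = 56 ≥ 53 [met]
  All elements met. The beneficiary retains the burden for Stage III.2.
Stage III.2 — burden on beneficiary; standard: the preponderance of the evidence (weight is at least 53).
    (j): 54 ≥ 53 [met]
  All elements met at the final stage.
Every stage carried; the beneficiary prevails on this issue.
Per-issue: Issue I → trustee; Issue II → trustee; Issue III → beneficiary. The beneficiary must prevail on every issue; overall, the trustee prevails.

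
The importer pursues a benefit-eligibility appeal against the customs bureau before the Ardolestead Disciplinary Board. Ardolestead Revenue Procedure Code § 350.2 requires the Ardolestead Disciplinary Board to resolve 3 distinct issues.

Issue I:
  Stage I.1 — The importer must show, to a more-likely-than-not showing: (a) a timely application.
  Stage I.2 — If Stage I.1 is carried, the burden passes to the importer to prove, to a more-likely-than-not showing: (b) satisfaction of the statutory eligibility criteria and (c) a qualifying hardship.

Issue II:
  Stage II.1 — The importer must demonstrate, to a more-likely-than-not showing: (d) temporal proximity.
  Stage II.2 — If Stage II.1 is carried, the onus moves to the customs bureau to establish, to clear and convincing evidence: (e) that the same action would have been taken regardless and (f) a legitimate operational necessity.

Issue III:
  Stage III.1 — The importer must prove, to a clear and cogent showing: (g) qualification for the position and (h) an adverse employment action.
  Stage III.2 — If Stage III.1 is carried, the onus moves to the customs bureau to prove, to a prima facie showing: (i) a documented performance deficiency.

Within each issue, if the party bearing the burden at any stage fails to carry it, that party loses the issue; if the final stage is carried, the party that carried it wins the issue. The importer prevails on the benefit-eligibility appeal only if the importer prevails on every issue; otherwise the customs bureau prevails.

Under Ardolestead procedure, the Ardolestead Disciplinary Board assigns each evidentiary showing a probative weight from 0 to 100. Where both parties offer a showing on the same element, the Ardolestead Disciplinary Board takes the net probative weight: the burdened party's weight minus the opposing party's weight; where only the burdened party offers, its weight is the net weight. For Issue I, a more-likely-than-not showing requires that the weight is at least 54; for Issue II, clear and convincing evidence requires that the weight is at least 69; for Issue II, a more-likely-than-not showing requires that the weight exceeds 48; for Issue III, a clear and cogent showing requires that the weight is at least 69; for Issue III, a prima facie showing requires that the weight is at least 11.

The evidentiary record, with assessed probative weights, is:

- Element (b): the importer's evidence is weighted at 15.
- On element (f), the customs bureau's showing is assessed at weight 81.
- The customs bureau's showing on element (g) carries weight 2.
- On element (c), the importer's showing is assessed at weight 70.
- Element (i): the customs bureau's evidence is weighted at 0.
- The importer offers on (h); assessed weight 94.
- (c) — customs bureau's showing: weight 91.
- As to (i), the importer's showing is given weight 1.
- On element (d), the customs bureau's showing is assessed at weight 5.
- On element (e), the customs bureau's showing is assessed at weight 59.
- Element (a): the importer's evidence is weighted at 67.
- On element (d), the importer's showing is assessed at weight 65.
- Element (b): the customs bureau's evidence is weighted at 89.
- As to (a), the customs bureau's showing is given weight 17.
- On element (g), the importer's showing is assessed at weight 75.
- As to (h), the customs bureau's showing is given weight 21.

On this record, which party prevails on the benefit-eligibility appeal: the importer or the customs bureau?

— Issue I —
Stage I.1 (importer, a more-likely-than-not showing, weight is at least 54): (a) net 67−17=50 < 54 — fails.
  Not every element is met, so the importer fails to carry Stage I.1.
The analysis ends at Stage I.1; the customs bureau prevails on this issue.
— Issue II —
At Stage II.1 the importer must meet a more-likely-than-not showing (weight exceeds 48): on (d) the weight is 65 less the opposing 5 gives net 60, which does exceed 48, so (d) meets the standard.
  All elements met. The burden passes to the customs bureau.
At Stage II.2 the customs bureau must meet clear and convincing evidence (weight is at least 69): on (e) the weight is 59, < 69, so (e) does not meet the standard; on (f) the weight is 81, which does reach 69, so (f) meets the standard.
  The customs bureau does not carry Stage II.2.
The analysis ends at Stage II.2; the importer prevails on this issue.
— Issue III —
At Stage III.1 the importer must meet a clear and cogent showing (weight is at least 69): on (g) the weight is 75 less the opposing 2 gives net 73, which does reach 69, so (g) meets the standard; on (h) the weight is 94 less the opposing 21 gives net 73, ≥ 69, so (h) meets the standard.
  The importer carries Stage III.1; the customs bureau now bears the burden.
At Stage III.2 the customs bureau must meet a prima facie showing (weight is at least 11): on (i) the weight is 0 less the opposing 1 gives net -1, < 11, so (i) does not meet the standard.
  Not every element is met, so the customs bureau fails to carry Stage III.2.
The analysis ends at Stage III.2; the importer prevails on this issue.
Per-issue: Issue I → customs bureau; Issue II → importer; Issue III → importer. The importer must prevail on every issue; overall, the customs bureau prevails.

customs bureau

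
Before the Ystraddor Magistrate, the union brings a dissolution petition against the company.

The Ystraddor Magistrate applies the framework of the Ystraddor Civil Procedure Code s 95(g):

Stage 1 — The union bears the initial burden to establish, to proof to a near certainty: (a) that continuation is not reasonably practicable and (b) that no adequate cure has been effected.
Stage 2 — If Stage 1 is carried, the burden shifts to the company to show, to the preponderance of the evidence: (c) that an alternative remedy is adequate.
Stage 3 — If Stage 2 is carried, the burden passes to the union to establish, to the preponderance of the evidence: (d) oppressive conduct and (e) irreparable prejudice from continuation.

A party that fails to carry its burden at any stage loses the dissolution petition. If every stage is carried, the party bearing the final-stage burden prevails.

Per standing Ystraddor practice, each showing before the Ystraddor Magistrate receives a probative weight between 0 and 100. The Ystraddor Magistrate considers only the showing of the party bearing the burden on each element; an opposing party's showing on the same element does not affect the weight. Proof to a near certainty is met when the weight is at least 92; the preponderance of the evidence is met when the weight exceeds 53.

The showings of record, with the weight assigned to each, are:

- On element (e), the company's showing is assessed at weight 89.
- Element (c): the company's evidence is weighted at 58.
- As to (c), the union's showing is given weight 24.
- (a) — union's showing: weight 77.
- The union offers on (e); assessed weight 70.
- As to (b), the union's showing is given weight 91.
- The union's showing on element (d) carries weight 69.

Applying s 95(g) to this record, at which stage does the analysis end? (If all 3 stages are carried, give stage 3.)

stage 1

At Stage 1 the union must meet proof to a near certainty (weight is at least 92): on (a) the weight is 77, < 92, so (a) does not meet the standard; on (b) the weight is 91, which does not reach 92, so (b) does not meet the standard.
  The union does not carry Stage 1.
The analysis ends at Stage 1; the company prevails.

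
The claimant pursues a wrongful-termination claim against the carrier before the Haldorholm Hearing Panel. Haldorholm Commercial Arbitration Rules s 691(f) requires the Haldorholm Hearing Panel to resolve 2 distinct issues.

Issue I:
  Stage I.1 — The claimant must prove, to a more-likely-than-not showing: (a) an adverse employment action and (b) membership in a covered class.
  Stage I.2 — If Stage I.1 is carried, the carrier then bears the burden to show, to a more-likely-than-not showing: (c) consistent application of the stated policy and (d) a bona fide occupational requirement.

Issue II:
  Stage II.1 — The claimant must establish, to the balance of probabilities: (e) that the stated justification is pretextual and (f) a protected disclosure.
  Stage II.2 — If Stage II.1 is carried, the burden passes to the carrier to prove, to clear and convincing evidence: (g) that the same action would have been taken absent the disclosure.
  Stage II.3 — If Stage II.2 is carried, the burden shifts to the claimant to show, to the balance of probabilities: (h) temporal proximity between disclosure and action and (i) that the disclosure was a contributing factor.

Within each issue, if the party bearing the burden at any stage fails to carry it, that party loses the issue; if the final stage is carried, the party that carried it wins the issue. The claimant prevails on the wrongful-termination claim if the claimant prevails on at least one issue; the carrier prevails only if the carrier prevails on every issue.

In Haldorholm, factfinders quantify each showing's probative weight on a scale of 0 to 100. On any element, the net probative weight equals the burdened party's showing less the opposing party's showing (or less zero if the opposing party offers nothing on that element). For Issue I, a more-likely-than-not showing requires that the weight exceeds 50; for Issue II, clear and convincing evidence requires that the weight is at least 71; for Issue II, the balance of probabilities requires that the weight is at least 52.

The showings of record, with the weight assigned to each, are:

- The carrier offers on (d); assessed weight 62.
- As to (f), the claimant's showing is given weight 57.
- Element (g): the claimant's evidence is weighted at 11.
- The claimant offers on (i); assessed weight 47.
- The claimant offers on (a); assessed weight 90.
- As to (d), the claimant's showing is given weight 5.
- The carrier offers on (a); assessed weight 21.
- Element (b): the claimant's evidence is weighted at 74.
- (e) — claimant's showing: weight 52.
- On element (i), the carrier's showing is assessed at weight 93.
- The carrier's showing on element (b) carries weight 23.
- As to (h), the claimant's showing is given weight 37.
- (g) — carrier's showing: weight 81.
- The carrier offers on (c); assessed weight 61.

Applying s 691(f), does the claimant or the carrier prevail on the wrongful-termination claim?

claimant

— Issue I —
At Stage I.1 the claimant must meet a more-likely-than-not showing (weight exceeds 50): on (a) the weight is 90 less the opposing 21 gives net 69, which does exceed 50, so (a) meets the standard; on (b) the weight is 74 less the opposing 23 gives net 51, which does exceed 50, so (b) meets the standard.
  Stage I.1 carried; the burden shifts to the carrier.
At Stage I.2 the carrier must meet a more-likely-than-not showing (weight exceeds 50): on (c) the weight is 61, > 50, so (c) meets the standard; on (d) the weight is 62 less the opposing 5 gives net 57, which does exceed 50, so (d) meets the standard.
  Stage I.2 carried; the final stage is satisfied.
All stages carried — the carrier prevails on this issue.
— Issue II —
Stage II.1 (claimant, the balance of probabilities, weight is at least 52): (e) 52 ≥ 52 — meets; (f) 57 ≥ 52 — meets.
  Stage II.1 carried; the burden shifts to the carrier.
Stage II.2 (carrier, clear and convincing evidence, weight is at least 71): (g) net 81−11=70 < 71 — fails.
  Stage II.2 not carried; the carrier fails its burden.
So the claimant prevails on this issue.
Per-issue: Issue I → carrier; Issue II → claimant. The claimant must prevail on at least one issue; overall, the claimant prevails.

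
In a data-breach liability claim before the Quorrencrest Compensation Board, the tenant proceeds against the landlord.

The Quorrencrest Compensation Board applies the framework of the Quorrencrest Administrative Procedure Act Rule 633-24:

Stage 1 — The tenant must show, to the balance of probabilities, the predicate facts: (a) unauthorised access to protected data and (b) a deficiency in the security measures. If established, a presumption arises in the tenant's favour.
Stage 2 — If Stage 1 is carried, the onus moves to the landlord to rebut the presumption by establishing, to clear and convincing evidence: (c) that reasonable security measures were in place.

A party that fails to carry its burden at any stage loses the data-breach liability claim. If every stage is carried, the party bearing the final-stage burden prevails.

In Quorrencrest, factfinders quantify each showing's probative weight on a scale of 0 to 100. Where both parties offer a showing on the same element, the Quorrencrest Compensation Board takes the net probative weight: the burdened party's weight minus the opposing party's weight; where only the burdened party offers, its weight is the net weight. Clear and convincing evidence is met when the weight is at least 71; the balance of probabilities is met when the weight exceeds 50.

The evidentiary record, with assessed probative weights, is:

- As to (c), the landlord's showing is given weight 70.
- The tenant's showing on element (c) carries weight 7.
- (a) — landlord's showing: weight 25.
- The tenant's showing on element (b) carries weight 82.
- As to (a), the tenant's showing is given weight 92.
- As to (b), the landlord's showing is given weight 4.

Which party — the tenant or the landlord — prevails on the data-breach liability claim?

At Stage 1 the tenant must meet the balance of probabilities (weight exceeds 50): on (a) the weight is 92 less the opposing 25 gives net 67, which does exceed 50, so (a) meets the standard; on (b) the weight is 82 less the opposing 4 gives net 78, which does exceed 50, so (b) meets the standard.
  Stage 1 carried; the burden shifts to the landlord.
At Stage 2 the landlord must meet clear and convincing evidence (weight is at least 71): on (c) the weight is 70 less the opposing 7 gives net 63, < 71, so (c) does not meet the standard.
  Stage 2 not carried; the landlord fails its burden.
So the tenant prevails.

tenant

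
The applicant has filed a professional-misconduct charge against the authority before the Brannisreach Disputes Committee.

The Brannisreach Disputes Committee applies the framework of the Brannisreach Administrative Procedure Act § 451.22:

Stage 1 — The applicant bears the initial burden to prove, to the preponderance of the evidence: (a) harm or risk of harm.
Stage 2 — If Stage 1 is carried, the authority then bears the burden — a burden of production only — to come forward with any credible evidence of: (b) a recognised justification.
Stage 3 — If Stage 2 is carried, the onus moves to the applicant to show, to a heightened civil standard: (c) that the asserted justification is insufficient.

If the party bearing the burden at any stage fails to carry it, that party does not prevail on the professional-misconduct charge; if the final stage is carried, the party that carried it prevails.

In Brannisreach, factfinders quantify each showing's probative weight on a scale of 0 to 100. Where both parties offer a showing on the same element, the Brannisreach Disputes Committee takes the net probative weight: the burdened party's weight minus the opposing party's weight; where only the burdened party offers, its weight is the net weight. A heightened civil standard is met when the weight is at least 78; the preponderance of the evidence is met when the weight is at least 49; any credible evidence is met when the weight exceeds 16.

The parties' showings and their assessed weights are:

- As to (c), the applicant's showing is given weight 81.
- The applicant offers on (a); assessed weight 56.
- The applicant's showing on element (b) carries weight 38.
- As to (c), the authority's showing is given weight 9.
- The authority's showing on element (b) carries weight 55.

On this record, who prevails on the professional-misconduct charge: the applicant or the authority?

authority

Stage 1 (applicant, the preponderance of the evidence, weight is at least 49): (a) 56 ≥ 49 — meets.
  Stage 1 is satisfied; the onus moves to the authority.
Stage 2 (authority, any credible evidence, weight exceeds 16): (b) net 55−38=17 > 16 — meets.
  Stage 2 is satisfied; the onus moves to the applicant.
Stage 3 (applicant, a heightened civil standard, weight is at least 78): (c) net 81−9=72 < 78 — fails.
  Stage 3 not carried; the applicant fails its burden.
The authority prevails.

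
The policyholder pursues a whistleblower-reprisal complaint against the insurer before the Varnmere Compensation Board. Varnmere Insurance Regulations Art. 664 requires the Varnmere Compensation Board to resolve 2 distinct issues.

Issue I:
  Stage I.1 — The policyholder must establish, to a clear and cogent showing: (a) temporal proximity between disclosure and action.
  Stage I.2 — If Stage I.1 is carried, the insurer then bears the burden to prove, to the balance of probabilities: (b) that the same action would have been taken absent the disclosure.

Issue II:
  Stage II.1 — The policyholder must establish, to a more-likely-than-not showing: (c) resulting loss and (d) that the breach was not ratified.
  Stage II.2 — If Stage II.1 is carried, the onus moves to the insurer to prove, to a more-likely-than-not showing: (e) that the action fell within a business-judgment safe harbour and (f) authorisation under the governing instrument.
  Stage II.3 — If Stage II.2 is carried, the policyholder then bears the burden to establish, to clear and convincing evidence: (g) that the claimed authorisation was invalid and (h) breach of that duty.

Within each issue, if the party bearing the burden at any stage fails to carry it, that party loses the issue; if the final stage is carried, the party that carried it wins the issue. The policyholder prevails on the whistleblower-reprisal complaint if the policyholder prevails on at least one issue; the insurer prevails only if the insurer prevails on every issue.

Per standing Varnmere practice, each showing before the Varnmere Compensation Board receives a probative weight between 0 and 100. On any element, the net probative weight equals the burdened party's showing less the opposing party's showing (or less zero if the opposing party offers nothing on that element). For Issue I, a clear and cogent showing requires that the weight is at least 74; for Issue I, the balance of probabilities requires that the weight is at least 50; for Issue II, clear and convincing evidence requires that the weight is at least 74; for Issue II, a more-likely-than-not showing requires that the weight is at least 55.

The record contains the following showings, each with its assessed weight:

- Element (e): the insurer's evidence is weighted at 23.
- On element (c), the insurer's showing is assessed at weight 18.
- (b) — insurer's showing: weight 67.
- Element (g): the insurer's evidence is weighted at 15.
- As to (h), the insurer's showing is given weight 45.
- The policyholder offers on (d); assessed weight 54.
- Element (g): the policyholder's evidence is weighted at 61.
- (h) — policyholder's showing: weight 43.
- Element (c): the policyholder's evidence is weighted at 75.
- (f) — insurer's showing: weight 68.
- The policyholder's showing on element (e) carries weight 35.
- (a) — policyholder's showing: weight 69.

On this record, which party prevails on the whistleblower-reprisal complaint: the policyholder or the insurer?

— Issue I —
Stage I.1 — burden on policyholder; standard: a clear and cogent showing (weight is at least 74).
    (a): 69 < 74 [not met]
  The policyholder does not carry Stage I.1.
The insurer prevails on this issue.
— Issue II —
At Stage II.1 the policyholder must meet a more-likely-than-not showing (weight is at least 55): on (c) the weight is 75 less the opposing 18 gives net 57, ≥ 55, so (c) meets the standard; on (d) the weight is 54, < 55, so (d) does not meet the standard.
  Not every element is met, so the policyholder fails to carry Stage II.1.
So the insurer prevails on this issue.
Per-issue: Issue I → insurer; Issue II → insurer. The policyholder must prevail on at least one issue; overall, the insurer prevails.

insurer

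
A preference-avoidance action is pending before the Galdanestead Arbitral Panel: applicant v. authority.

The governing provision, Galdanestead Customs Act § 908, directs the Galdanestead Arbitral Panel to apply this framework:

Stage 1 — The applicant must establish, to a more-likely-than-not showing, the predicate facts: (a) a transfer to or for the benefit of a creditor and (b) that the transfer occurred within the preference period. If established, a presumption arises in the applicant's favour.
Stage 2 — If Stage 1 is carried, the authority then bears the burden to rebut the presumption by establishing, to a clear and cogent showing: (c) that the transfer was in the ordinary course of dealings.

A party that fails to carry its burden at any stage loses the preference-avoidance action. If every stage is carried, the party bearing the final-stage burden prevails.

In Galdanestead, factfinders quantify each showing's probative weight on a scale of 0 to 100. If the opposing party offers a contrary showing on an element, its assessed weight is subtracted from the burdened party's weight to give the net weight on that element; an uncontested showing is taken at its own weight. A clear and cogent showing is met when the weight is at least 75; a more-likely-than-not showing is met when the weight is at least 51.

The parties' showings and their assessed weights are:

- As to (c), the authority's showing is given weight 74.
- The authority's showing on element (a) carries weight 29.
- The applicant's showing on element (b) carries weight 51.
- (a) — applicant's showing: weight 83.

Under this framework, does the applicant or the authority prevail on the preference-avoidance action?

At Stage 1 the applicant must meet a more-likely-than-not showing (weight is at least 51): on (a) the weight is 83 less the opposing 29 gives net 54, ≥ 51, so (a) meets the standard; on (b) the weight is 51, which does reach 51, so (b) meets the standard.
  The applicant carries Stage 1; the authority now bears the burden.
At Stage 2 the authority must meet a clear and cogent showing (weight is at least 75): on (c) the weight is 74, < 75, so (c) does not meet the standard.
  Stage 2 not carried; the authority fails its burden.
So the applicant prevails.

applicant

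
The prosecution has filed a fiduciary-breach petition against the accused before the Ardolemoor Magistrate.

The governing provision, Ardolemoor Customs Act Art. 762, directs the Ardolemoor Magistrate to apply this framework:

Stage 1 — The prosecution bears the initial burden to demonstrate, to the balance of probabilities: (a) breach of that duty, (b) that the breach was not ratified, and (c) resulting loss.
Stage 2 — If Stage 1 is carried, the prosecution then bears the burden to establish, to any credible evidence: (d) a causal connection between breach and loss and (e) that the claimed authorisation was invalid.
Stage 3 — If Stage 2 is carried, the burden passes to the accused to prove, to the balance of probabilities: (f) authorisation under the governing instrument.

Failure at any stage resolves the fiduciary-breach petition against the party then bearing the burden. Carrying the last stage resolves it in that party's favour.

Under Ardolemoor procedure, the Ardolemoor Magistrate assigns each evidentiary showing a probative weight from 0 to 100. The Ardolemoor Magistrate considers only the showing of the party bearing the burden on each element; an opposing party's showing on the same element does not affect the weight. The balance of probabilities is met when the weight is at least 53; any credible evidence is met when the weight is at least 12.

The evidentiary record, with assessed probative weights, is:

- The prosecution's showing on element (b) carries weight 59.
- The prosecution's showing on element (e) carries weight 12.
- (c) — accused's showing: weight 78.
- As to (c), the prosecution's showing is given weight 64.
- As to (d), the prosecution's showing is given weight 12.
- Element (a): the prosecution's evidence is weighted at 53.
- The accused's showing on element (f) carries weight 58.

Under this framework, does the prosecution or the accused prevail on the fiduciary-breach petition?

accused

Stage 1 (prosecution, the balance of probabilities, weight is at least 53): (a) 53 ≥ 53 — meets; (b) 59 ≥ 53 — meets; (c) 64 (accused's 78 disregarded) ≥ 53 — meets.
  All elements met. The prosecution retains the burden for Stage 2.
Stage 2 (prosecution, any credible evidence, weight is at least 12): (d) 12 ≥ 12 — meets; (e) 12 ≥ 12 — meets.
  Stage 2 is satisfied; the onus moves to the accused.
Stage 3 (accused, the balance of probabilities, weight is at least 53): (f) 58 ≥ 53 — meets.
  The accused carries the last stage.
With every stage satisfied, the accused prevails.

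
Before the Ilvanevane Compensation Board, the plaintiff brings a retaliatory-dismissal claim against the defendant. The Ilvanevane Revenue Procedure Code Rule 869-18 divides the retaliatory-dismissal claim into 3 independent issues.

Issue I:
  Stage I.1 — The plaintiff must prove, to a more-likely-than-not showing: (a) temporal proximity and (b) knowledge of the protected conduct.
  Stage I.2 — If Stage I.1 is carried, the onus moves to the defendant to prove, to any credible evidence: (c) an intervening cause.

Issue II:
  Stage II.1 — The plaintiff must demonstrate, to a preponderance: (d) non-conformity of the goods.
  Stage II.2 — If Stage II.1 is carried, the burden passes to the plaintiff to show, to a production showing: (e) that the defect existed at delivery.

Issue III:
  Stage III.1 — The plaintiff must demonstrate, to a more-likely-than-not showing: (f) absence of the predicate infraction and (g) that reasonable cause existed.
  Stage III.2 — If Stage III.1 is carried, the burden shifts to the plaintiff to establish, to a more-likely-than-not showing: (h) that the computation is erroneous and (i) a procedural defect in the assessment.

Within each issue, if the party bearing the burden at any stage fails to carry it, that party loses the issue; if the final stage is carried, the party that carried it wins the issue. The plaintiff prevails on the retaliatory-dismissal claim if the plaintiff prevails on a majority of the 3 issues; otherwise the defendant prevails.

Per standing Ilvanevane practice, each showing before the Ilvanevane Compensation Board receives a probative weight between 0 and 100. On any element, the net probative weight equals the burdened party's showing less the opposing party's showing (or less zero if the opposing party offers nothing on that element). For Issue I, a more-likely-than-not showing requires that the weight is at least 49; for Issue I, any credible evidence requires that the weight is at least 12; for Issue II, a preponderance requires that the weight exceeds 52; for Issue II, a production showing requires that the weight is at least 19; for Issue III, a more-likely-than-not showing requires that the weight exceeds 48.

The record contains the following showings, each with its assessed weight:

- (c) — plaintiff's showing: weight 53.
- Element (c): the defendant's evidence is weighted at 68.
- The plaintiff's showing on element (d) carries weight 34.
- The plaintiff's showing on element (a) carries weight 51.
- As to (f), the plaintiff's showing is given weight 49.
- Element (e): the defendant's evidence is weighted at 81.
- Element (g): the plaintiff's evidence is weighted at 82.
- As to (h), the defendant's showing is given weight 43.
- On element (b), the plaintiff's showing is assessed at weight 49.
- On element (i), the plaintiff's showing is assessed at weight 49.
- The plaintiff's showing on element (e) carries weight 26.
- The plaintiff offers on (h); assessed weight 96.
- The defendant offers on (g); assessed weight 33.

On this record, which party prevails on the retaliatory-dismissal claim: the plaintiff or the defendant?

— Issue I —
At Stage I.1 the plaintiff must meet a more-likely-than-not showing (weight is at least 49): on (a) the weight is 51, which does reach 49, so (a) meets the standard; on (b) the weight is 49, which does reach 49, so (b) meets the standard.
  All elements met. The burden passes to the defendant.
At Stage I.2 the defendant must meet any credible evidence (weight is at least 12): on (c) the weight is 68 less the opposing 53 gives net 15, which does reach 12, so (c) meets the standard.
  Stage I.2 carried; the final stage is satisfied.
Every stage carried; the defendant prevails on this issue.
— Issue II —
Stage II.1 — burden on plaintiff; standard: a preponderance (weight exceeds 52).
    (d): 34 ≤ 52 [not met]
  The plaintiff does not carry Stage II.1.
The defendant prevails on this issue.
— Issue III —
Stage III.1 — burden on plaintiff; standard: a more-likely-than-not showing (weight exceeds 48).
    (f): 49 > 48 [met]
    (g): 82 − 33 = 49 > 48 [met]
  Stage III.1 carried; the burden remains with the plaintiff.
Stage III.2 — burden on plaintiff; standard: a more-likely-than-not showing (weight exceeds 48).
    (h): 96 − 43 = 53 > 48 [met]
    (i): 49 > 48 [met]
  All elements met at the final stage.
All stages carried — the plaintiff prevails on this issue.
Per-issue: Issue I → defendant; Issue II → defendant; Issue III → plaintiff. The plaintiff must prevail on a majority of issues; overall, the defendant prevails.

defendant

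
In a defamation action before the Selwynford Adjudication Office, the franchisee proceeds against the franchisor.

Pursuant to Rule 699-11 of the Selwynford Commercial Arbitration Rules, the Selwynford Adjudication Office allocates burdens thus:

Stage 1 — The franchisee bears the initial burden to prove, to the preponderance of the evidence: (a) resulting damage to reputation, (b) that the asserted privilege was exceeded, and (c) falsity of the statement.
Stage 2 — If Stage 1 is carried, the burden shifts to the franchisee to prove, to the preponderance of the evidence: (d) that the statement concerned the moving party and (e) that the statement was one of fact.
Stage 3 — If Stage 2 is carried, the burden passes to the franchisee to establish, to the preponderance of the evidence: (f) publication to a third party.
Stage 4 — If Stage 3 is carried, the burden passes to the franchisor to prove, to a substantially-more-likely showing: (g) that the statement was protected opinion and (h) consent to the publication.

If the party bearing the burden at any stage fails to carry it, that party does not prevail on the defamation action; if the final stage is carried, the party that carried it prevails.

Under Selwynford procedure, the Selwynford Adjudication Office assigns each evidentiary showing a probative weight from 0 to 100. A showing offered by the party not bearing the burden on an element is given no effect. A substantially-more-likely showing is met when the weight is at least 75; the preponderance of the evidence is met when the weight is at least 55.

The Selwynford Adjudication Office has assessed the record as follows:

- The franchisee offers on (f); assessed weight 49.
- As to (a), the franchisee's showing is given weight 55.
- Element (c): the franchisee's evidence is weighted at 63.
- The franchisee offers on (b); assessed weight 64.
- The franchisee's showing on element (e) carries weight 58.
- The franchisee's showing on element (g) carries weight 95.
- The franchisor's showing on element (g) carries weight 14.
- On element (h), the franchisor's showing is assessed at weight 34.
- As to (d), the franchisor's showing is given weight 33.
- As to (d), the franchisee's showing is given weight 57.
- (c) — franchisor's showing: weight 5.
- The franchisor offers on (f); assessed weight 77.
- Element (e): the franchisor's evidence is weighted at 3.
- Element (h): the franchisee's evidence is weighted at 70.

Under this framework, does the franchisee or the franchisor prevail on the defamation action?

Stage 1 — burden on franchisee; standard: the preponderance of the evidence (weight is at least 55).
    (a): 55 ≥ 55 [met]
    (b): 64 ≥ 55 [met]
    (c): 63 (franchisor's 5 disregarded) ≥ 55 [met]
  All elements met. The franchisee retains the burden for Stage 2.
Stage 2 — burden on franchisee; standard: the preponderance of the evidence (weight is at least 55).
    (d): 57 (franchisor's 33 disregarded) ≥ 55 [met]
    (e): 58 (franchisor's 3 disregarded) ≥ 55 [met]
  All elements met. The franchisee retains the burden for Stage 3.
Stage 3 — burden on franchisee; standard: the preponderance of the evidence (weight is at least 55).
    (f): 49 (franchisor's 77 disregarded) < 55 [not met]
  Not every element is met, so the franchisee fails to carry Stage 3.
The franchisor prevails.

franchisor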